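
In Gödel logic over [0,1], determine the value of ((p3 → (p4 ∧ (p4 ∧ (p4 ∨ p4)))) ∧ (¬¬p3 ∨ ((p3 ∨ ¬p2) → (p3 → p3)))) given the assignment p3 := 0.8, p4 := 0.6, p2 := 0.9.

0.60

(p4 ∨ p4) = max(0.6, 0.6) = 0.6
(p4 ∧ (p4 ∨ p4)) = min(0.6, 0.6) = 0.6
(p4 ∧ (p4 ∧ (p4 ∨ p4))) = min(0.6, 0.6) = 0.6
(p3 → (p4 ∧ (p4 ∧ (p4 ∨ p4)))): 0.8 > 0.6, so result = 0.6
¬p3: Gödel ¬ of 0.8 = 0 (operand ≠ 0)
¬¬p3: Gödel ¬ of 0 = 1 (operand is 0)
¬p2: Gödel ¬ of 0.9 = 0 (operand ≠ 0)
(p3 ∨ ¬p2) = max(0.8, 0) = 0.8
(p3 → p3): 0.8 ≤ 0.8, so result = 1
((p3 ∨ ¬p2) → (p3 → p3)): 0.8 ≤ 1, so result = 1
(¬¬p3 ∨ ((p3 ∨ ¬p2) → (p3 → p3))) = max(1, 1) = 1
((p3 → (p4 ∧ (p4 ∧ (p4 ∨ p4)))) ∧ (¬¬p3 ∨ ((p3 ∨ ¬p2) → (p3 → p3)))) = min(0.6, 1) = 0.6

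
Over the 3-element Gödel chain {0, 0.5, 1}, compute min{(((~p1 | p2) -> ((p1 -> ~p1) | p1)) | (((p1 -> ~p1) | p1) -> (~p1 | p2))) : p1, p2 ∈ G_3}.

Every assignment gives 1. For instance at p1 = 0, p2 = 0:
  ~p1: Gödel ¬ of 0 = 1 (operand is 0)
  (~p1 | p2) = max(1, 0) = 1
  ~p1: Gödel ¬ of 0 = 1 (operand is 0)
  (p1 -> ~p1): 0 ≤ 1, so result = 1
  ((p1 -> ~p1) | p1) = max(1, 0) = 1
  ((~p1 | p2) -> ((p1 -> ~p1) | p1)): 1 ≤ 1, so result = 1
  ~p1: Gödel ¬ of 0 = 1 (operand is 0)
  (p1 -> ~p1): 0 ≤ 1, so result = 1
  ((p1 -> ~p1) | p1) = max(1, 0) = 1
  ~p1: Gödel ¬ of 0 = 1 (operand is 0)
  (~p1 | p2) = max(1, 0) = 1
  (((p1 -> ~p1) | p1) -> (~p1 | p2)): 1 ≤ 1, so result = 1
  (((~p1 | p2) -> ((p1 -> ~p1) | p1)) | (((p1 -> ~p1) | p1) -> (~p1 | p2))) = max(1, 1) = 1
All 9 assignments give value 1 — the formula is a G_3-tautology.

1.00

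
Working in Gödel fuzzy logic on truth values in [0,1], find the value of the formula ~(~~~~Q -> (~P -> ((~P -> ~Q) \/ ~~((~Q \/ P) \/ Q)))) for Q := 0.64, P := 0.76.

~Q: Gödel ¬ of 0.64 = 0 (operand ≠ 0)
~~Q: Gödel ¬ of 0 = 1 (operand is 0)
~~~Q: Gödel ¬ of 1 = 0 (operand ≠ 0)
~~~~Q: Gödel ¬ of 0 = 1 (operand is 0)
~P: Gödel ¬ of 0.76 = 0 (operand ≠ 0)
~P: Gödel ¬ of 0.76 = 0 (operand ≠ 0)
~Q: Gödel ¬ of 0.64 = 0 (operand ≠ 0)
(~P -> ~Q): 0 ≤ 0, so result = 1
~Q: Gödel ¬ of 0.64 = 0 (operand ≠ 0)
(~Q \/ P) = max(0, 0.76) = 0.76
((~Q \/ P) \/ Q) = max(0.76, 0.64) = 0.76
~((~Q \/ P) \/ Q): Gödel ¬ of 0.76 = 0 (operand ≠ 0)
~~((~Q \/ P) \/ Q): Gödel ¬ of 0 = 1 (operand is 0)
((~P -> ~Q) \/ ~~((~Q \/ P) \/ Q)) = max(1, 1) = 1
(~P -> ((~P -> ~Q) \/ ~~((~Q \/ P) \/ Q))): 0 ≤ 1, so result = 1
(~~~~Q -> (~P -> ((~P -> ~Q) \/ ~~((~Q \/ P) \/ Q)))): 1 ≤ 1, so result = 1
~(~~~~Q -> (~P -> ((~P -> ~Q) \/ ~~((~Q \/ P) \/ Q)))): Gödel ¬ of 1 = 0 (operand ≠ 0)

0.00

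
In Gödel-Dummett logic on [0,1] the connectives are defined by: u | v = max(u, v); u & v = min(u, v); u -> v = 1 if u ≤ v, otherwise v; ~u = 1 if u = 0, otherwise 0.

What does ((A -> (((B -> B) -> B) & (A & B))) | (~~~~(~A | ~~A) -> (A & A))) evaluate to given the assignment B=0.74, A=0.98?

(B -> B): 0.74 ≤ 0.74, so result = 1
((B -> B) -> B): 1 > 0.74, so result = 0.74
(A & B) = min(0.98, 0.74) = 0.74
(((B -> B) -> B) & (A & B)) = min(0.74, 0.74) = 0.74
(A -> (((B -> B) -> B) & (A & B))): 0.98 > 0.74, so result = 0.74
~A: Gödel ¬ of 0.98 = 0 (operand ≠ 0)
~A: Gödel ¬ of 0.98 = 0 (operand ≠ 0)
~~A: Gödel ¬ of 0 = 1 (operand is 0)
(~A | ~~A) = max(0, 1) = 1
~(~A | ~~A): Gödel ¬ of 1 = 0 (operand ≠ 0)
~~(~A | ~~A): Gödel ¬ of 0 = 1 (operand is 0)
~~~(~A | ~~A): Gödel ¬ of 1 = 0 (operand ≠ 0)
~~~~(~A | ~~A): Gödel ¬ of 0 = 1 (operand is 0)
(A & A) = min(0.98, 0.98) = 0.98
(~~~~(~A | ~~A) -> (A & A)): 1 > 0.98, so result = 0.98
((A -> (((B -> B) -> B) & (A & B))) | (~~~~(~A | ~~A) -> (A & A))) = max(0.74, 0.98) = 0.98

0.98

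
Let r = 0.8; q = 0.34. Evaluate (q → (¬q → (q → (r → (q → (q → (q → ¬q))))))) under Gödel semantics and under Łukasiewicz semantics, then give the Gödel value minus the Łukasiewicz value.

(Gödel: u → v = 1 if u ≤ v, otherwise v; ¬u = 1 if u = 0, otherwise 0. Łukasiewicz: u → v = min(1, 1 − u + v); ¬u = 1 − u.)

0.00

Gödel evaluation:
  ¬q: Gödel ¬ of 0.34 = 0 (operand ≠ 0)
  ¬q: Gödel ¬ of 0.34 = 0 (operand ≠ 0)
  (q → ¬q): 0.34 > 0, so result = 0
  (q → (q → ¬q)): 0.34 > 0, so result = 0
  (q → (q → (q → ¬q))): 0.34 > 0, so result = 0
  (r → (q → (q → (q → ¬q)))): 0.8 > 0, so result = 0
  (q → (r → (q → (q → (q → ¬q))))): 0.34 > 0, so result = 0
  (¬q → (q → (r → (q → (q → (q → ¬q)))))): 0 ≤ 0, so result = 1
  (q → (¬q → (q → (r → (q → (q → (q → ¬q))))))): 0.34 ≤ 1, so result = 1
  Gödel value = 1
Łukasiewicz evaluation:
  ¬q: Łukasiewicz ¬ gives 1 − 0.34 = 0.66
  ¬q: Łukasiewicz ¬ gives 1 − 0.34 = 0.66
  (q → ¬q): min(1, 1 − 0.34 + 0.66) = 1
  (q → (q → ¬q)): min(1, 1 − 0.34 + 1) = 1
  (q → (q → (q → ¬q))): min(1, 1 − 0.34 + 1) = 1
  (r → (q → (q → (q → ¬q)))): min(1, 1 − 0.8 + 1) = 1
  (q → (r → (q → (q → (q → ¬q))))): min(1, 1 − 0.34 + 1) = 1
  (¬q → (q → (r → (q → (q → (q → ¬q)))))): min(1, 1 − 0.66 + 1) = 1
  (q → (¬q → (q → (r → (q → (q → (q → ¬q))))))): min(1, 1 − 0.34 + 1) = 1
  Łukasiewicz value = 1
Difference: 1 − 1 = 0.00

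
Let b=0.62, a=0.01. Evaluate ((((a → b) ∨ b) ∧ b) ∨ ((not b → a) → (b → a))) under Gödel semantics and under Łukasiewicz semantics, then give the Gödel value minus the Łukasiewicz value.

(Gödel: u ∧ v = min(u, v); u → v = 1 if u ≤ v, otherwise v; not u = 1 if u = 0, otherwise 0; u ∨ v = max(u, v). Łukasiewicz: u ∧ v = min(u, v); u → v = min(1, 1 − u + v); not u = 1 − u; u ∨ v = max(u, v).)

-0.14

Gödel evaluation:
  (a → b): 0.01 ≤ 0.62, so result = 1
  ((a → b) ∨ b) = max(1, 0.62) = 1
  (((a → b) ∨ b) ∧ b) = min(1, 0.62) = 0.62
  not b: Gödel ¬ of 0.62 = 0 (operand ≠ 0)
  (not b → a): 0 ≤ 0.01, so result = 1
  (b → a): 0.62 > 0.01, so result = 0.01
  ((not b → a) → (b → a)): 1 > 0.01, so result = 0.01
  ((((a → b) ∨ b) ∧ b) ∨ ((not b → a) → (b → a))) = max(0.62, 0.01) = 0.62
  Gödel value = 0.62
Łukasiewicz evaluation:
  (a → b): min(1, 1 − 0.01 + 0.62) = 1
  ((a → b) ∨ b) = max(1, 0.62) = 1
  (((a → b) ∨ b) ∧ b) = min(1, 0.62) = 0.62
  not b: Łukasiewicz ¬ gives 1 − 0.62 = 0.38
  (not b → a): min(1, 1 − 0.38 + 0.01) = 0.63
  (b → a): min(1, 1 − 0.62 + 0.01) = 0.39
  ((not b → a) → (b → a)): min(1, 1 − 0.63 + 0.39) = 0.76
  ((((a → b) ∨ b) ∧ b) ∨ ((not b → a) → (b → a))) = max(0.62, 0.76) = 0.76
  Łukasiewicz value = 0.76
Difference: 0.62 − 0.76 = -0.14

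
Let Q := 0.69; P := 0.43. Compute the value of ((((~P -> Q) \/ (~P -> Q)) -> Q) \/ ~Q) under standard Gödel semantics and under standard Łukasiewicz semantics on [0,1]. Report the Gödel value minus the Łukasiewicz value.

Gödel evaluation:
  ~P: Gödel ¬ of 0.43 = 0 (operand ≠ 0)
  (~P -> Q): 0 ≤ 0.69, so result = 1
  ~P: Gödel ¬ of 0.43 = 0 (operand ≠ 0)
  (~P -> Q): 0 ≤ 0.69, so result = 1
  ((~P -> Q) \/ (~P -> Q)) = max(1, 1) = 1
  (((~P -> Q) \/ (~P -> Q)) -> Q): 1 > 0.69, so result = 0.69
  ~Q: Gödel ¬ of 0.69 = 0 (operand ≠ 0)
  ((((~P -> Q) \/ (~P -> Q)) -> Q) \/ ~Q) = max(0.69, 0) = 0.69
  Gödel value = 0.69
Łukasiewicz evaluation:
  ~P: Łukasiewicz ¬ gives 1 − 0.43 = 0.57
  (~P -> Q): min(1, 1 − 0.57 + 0.69) = 1
  ~P: Łukasiewicz ¬ gives 1 − 0.43 = 0.57
  (~P -> Q): min(1, 1 − 0.57 + 0.69) = 1
  ((~P -> Q) \/ (~P -> Q)) = max(1, 1) = 1
  (((~P -> Q) \/ (~P -> Q)) -> Q): min(1, 1 − 1 + 0.69) = 0.69
  ~Q: Łukasiewicz ¬ gives 1 − 0.69 = 0.31
  ((((~P -> Q) \/ (~P -> Q)) -> Q) \/ ~Q) = max(0.69, 0.31) = 0.69
  Łukasiewicz value = 0.69
Difference: 0.69 − 0.69 = 0.00

0.00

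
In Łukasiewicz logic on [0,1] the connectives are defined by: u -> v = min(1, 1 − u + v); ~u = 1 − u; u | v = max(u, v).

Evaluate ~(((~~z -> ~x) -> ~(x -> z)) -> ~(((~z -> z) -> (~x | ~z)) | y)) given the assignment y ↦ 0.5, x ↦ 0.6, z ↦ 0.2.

~z: Łukasiewicz ¬ gives 1 − 0.2 = 0.8
~~z: Łukasiewicz ¬ gives 1 − 0.8 = 0.2
~x: Łukasiewicz ¬ gives 1 − 0.6 = 0.4
(~~z -> ~x): min(1, 1 − 0.2 + 0.4) = 1
(x -> z): min(1, 1 − 0.6 + 0.2) = 0.6
~(x -> z): Łukasiewicz ¬ gives 1 − 0.6 = 0.4
((~~z -> ~x) -> ~(x -> z)): min(1, 1 − 1 + 0.4) = 0.4
~z: Łukasiewicz ¬ gives 1 − 0.2 = 0.8
(~z -> z): min(1, 1 − 0.8 + 0.2) = 0.4
~x: Łukasiewicz ¬ gives 1 − 0.6 = 0.4
~z: Łukasiewicz ¬ gives 1 − 0.2 = 0.8
(~x | ~z) = max(0.4, 0.8) = 0.8
((~z -> z) -> (~x | ~z)): min(1, 1 − 0.4 + 0.8) = 1
(((~z -> z) -> (~x | ~z)) | y) = max(1, 0.5) = 1
~(((~z -> z) -> (~x | ~z)) | y): Łukasiewicz ¬ gives 1 − 1 = 0
(((~~z -> ~x) -> ~(x -> z)) -> ~(((~z -> z) -> (~x | ~z)) | y)): min(1, 1 − 0.4 + 0) = 0.6
~(((~~z -> ~x) -> ~(x -> z)) -> ~(((~z -> z) -> (~x | ~z)) | y)): Łukasiewicz ¬ gives 1 − 0.6 = 0.4

0.40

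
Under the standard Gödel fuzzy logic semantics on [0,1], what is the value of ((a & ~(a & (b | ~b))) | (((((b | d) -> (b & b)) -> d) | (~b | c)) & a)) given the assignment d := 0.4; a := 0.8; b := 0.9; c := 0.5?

~b: Gödel ¬ of 0.9 = 0 (operand ≠ 0)
(b | ~b) = max(0.9, 0) = 0.9
(a & (b | ~b)) = min(0.8, 0.9) = 0.8
~(a & (b | ~b)): Gödel ¬ of 0.8 = 0 (operand ≠ 0)
(a & ~(a & (b | ~b))) = min(0.8, 0) = 0
(b | d) = max(0.9, 0.4) = 0.9
(b & b) = min(0.9, 0.9) = 0.9
((b | d) -> (b & b)): 0.9 ≤ 0.9, so result = 1
(((b | d) -> (b & b)) -> d): 1 > 0.4, so result = 0.4
~b: Gödel ¬ of 0.9 = 0 (operand ≠ 0)
(~b | c) = max(0, 0.5) = 0.5
((((b | d) -> (b & b)) -> d) | (~b | c)) = max(0.4, 0.5) = 0.5
(((((b | d) -> (b & b)) -> d) | (~b | c)) & a) = min(0.5, 0.8) = 0.5
((a & ~(a & (b | ~b))) | (((((b | d) -> (b & b)) -> d) | (~b | c)) & a)) = max(0, 0.5) = 0.5

0.50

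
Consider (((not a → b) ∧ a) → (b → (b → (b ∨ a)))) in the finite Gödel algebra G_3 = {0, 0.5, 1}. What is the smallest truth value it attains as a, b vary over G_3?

Every assignment gives 1. For instance at a = 0, b = 0:
  not a: Gödel ¬ of 0 = 1 (operand is 0)
  (not a → b): 1 > 0, so result = 0
  ((not a → b) ∧ a) = min(0, 0) = 0
  (b ∨ a) = max(0, 0) = 0
  (b → (b ∨ a)): 0 ≤ 0, so result = 1
  (b → (b → (b ∨ a))): 0 ≤ 1, so result = 1
  (((not a → b) ∧ a) → (b → (b → (b ∨ a)))): 0 ≤ 1, so result = 1
All 9 assignments give value 1 — the formula is a G_3-tautology.

1.00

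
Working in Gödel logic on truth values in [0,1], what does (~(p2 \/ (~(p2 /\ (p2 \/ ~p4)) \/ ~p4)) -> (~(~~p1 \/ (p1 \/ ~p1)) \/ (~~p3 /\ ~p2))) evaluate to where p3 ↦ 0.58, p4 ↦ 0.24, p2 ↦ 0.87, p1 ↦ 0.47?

1.00

~p4: Gödel ¬ of 0.24 = 0 (operand ≠ 0)
(p2 \/ ~p4) = max(0.87, 0) = 0.87
(p2 /\ (p2 \/ ~p4)) = min(0.87, 0.87) = 0.87
~(p2 /\ (p2 \/ ~p4)): Gödel ¬ of 0.87 = 0 (operand ≠ 0)
~p4: Gödel ¬ of 0.24 = 0 (operand ≠ 0)
(~(p2 /\ (p2 \/ ~p4)) \/ ~p4) = max(0, 0) = 0
(p2 \/ (~(p2 /\ (p2 \/ ~p4)) \/ ~p4)) = max(0.87, 0) = 0.87
~(p2 \/ (~(p2 /\ (p2 \/ ~p4)) \/ ~p4)): Gödel ¬ of 0.87 = 0 (operand ≠ 0)
~p1: Gödel ¬ of 0.47 = 0 (operand ≠ 0)
~~p1: Gödel ¬ of 0 = 1 (operand is 0)
~p1: Gödel ¬ of 0.47 = 0 (operand ≠ 0)
(p1 \/ ~p1) = max(0.47, 0) = 0.47
(~~p1 \/ (p1 \/ ~p1)) = max(1, 0.47) = 1
~(~~p1 \/ (p1 \/ ~p1)): Gödel ¬ of 1 = 0 (operand ≠ 0)
~p3: Gödel ¬ of 0.58 = 0 (operand ≠ 0)
~~p3: Gödel ¬ of 0 = 1 (operand is 0)
~p2: Gödel ¬ of 0.87 = 0 (operand ≠ 0)
(~~p3 /\ ~p2) = min(1, 0) = 0
(~(~~p1 \/ (p1 \/ ~p1)) \/ (~~p3 /\ ~p2)) = max(0, 0) = 0
(~(p2 \/ (~(p2 /\ (p2 \/ ~p4)) \/ ~p4)) -> (~(~~p1 \/ (p1 \/ ~p1)) \/ (~~p3 /\ ~p2))): 0 ≤ 0, so result = 1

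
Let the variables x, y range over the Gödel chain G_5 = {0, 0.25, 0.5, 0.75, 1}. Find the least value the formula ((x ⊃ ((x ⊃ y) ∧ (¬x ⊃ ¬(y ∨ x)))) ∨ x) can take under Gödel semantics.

0.25

The minimum is attained at x = 0.25, y = 0:
  (x ⊃ y): 0.25 > 0, so result = 0
  ¬x: Gödel ¬ of 0.25 = 0 (operand ≠ 0)
  (y ∨ x) = max(0, 0.25) = 0.25
  ¬(y ∨ x): Gödel ¬ of 0.25 = 0 (operand ≠ 0)
  (¬x ⊃ ¬(y ∨ x)): 0 ≤ 0, so result = 1
  ((x ⊃ y) ∧ (¬x ⊃ ¬(y ∨ x))) = min(0, 1) = 0
  (x ⊃ ((x ⊃ y) ∧ (¬x ⊃ ¬(y ∨ x)))): 0.25 > 0, so result = 0
  ((x ⊃ ((x ⊃ y) ∧ (¬x ⊃ ¬(y ∨ x)))) ∨ x) = max(0, 0.25) = 0.25
Checking all 25 assignments confirms none give a value below 0.25.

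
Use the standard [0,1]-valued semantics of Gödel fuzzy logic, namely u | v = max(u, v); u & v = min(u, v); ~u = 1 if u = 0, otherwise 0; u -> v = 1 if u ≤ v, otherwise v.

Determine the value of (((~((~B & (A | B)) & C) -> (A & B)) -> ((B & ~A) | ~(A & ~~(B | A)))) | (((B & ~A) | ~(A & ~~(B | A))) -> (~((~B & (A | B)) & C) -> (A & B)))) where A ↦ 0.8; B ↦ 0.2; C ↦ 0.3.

~B: Gödel ¬ of 0.2 = 0 (operand ≠ 0)
(A | B) = max(0.8, 0.2) = 0.8
(~B & (A | B)) = min(0, 0.8) = 0
((~B & (A | B)) & C) = min(0, 0.3) = 0
~((~B & (A | B)) & C): Gödel ¬ of 0 = 1 (operand is 0)
(A & B) = min(0.8, 0.2) = 0.2
(~((~B & (A | B)) & C) -> (A & B)): 1 > 0.2, so result = 0.2
~A: Gödel ¬ of 0.8 = 0 (operand ≠ 0)
(B & ~A) = min(0.2, 0) = 0
(B | A) = max(0.2, 0.8) = 0.8
~(B | A): Gödel ¬ of 0.8 = 0 (operand ≠ 0)
~~(B | A): Gödel ¬ of 0 = 1 (operand is 0)
(A & ~~(B | A)) = min(0.8, 1) = 0.8
~(A & ~~(B | A)): Gödel ¬ of 0.8 = 0 (operand ≠ 0)
((B & ~A) | ~(A & ~~(B | A))) = max(0, 0) = 0
((~((~B & (A | B)) & C) -> (A & B)) -> ((B & ~A) | ~(A & ~~(B | A)))): 0.2 > 0, so result = 0
~A: Gödel ¬ of 0.8 = 0 (operand ≠ 0)
(B & ~A) = min(0.2, 0) = 0
(B | A) = max(0.2, 0.8) = 0.8
~(B | A): Gödel ¬ of 0.8 = 0 (operand ≠ 0)
~~(B | A): Gödel ¬ of 0 = 1 (operand is 0)
(A & ~~(B | A)) = min(0.8, 1) = 0.8
~(A & ~~(B | A)): Gödel ¬ of 0.8 = 0 (operand ≠ 0)
((B & ~A) | ~(A & ~~(B | A))) = max(0, 0) = 0
~B: Gödel ¬ of 0.2 = 0 (operand ≠ 0)
(A | B) = max(0.8, 0.2) = 0.8
(~B & (A | B)) = min(0, 0.8) = 0
((~B & (A | B)) & C) = min(0, 0.3) = 0
~((~B & (A | B)) & C): Gödel ¬ of 0 = 1 (operand is 0)
(A & B) = min(0.8, 0.2) = 0.2
(~((~B & (A | B)) & C) -> (A & B)): 1 > 0.2, so result = 0.2
(((B & ~A) | ~(A & ~~(B | A))) -> (~((~B & (A | B)) & C) -> (A & B))): 0 ≤ 0.2, so result = 1
(((~((~B & (A | B)) & C) -> (A & B)) -> ((B & ~A) | ~(A & ~~(B | A)))) | (((B & ~A) | ~(A & ~~(B | A))) -> (~((~B & (A | B)) & C) -> (A & B)))) = max(0, 1) = 1

1.00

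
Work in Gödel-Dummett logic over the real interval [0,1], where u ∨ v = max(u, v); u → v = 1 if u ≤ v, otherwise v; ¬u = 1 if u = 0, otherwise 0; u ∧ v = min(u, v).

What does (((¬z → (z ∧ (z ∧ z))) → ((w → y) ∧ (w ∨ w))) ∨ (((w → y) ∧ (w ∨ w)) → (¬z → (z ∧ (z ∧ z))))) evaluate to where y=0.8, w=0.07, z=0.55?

¬z: Gödel ¬ of 0.55 = 0 (operand ≠ 0)
(z ∧ z) = min(0.55, 0.55) = 0.55
(z ∧ (z ∧ z)) = min(0.55, 0.55) = 0.55
(¬z → (z ∧ (z ∧ z))): 0 ≤ 0.55, so result = 1
(w → y): 0.07 ≤ 0.8, so result = 1
(w ∨ w) = max(0.07, 0.07) = 0.07
((w → y) ∧ (w ∨ w)) = min(1, 0.07) = 0.07
((¬z → (z ∧ (z ∧ z))) → ((w → y) ∧ (w ∨ w))): 1 > 0.07, so result = 0.07
(w → y): 0.07 ≤ 0.8, so result = 1
(w ∨ w) = max(0.07, 0.07) = 0.07
((w → y) ∧ (w ∨ w)) = min(1, 0.07) = 0.07
¬z: Gödel ¬ of 0.55 = 0 (operand ≠ 0)
(z ∧ z) = min(0.55, 0.55) = 0.55
(z ∧ (z ∧ z)) = min(0.55, 0.55) = 0.55
(¬z → (z ∧ (z ∧ z))): 0 ≤ 0.55, so result = 1
(((w → y) ∧ (w ∨ w)) → (¬z → (z ∧ (z ∧ z)))): 0.07 ≤ 1, so result = 1
(((¬z → (z ∧ (z ∧ z))) → ((w → y) ∧ (w ∨ w))) ∨ (((w → y) ∧ (w ∨ w)) → (¬z → (z ∧ (z ∧ z))))) = max(0.07, 1) = 1

1.00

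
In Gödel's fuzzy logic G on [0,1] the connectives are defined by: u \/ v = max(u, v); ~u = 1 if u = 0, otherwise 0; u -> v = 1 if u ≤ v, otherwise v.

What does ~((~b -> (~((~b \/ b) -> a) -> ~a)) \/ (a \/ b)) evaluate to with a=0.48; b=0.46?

~b: Gödel ¬ of 0.46 = 0 (operand ≠ 0)
~b: Gödel ¬ of 0.46 = 0 (operand ≠ 0)
(~b \/ b) = max(0, 0.46) = 0.46
((~b \/ b) -> a): 0.46 ≤ 0.48, so result = 1
~((~b \/ b) -> a): Gödel ¬ of 1 = 0 (operand ≠ 0)
~a: Gödel ¬ of 0.48 = 0 (operand ≠ 0)
(~((~b \/ b) -> a) -> ~a): 0 ≤ 0, so result = 1
(~b -> (~((~b \/ b) -> a) -> ~a)): 0 ≤ 1, so result = 1
(a \/ b) = max(0.48, 0.46) = 0.48
((~b -> (~((~b \/ b) -> a) -> ~a)) \/ (a \/ b)) = max(1, 0.48) = 1
~((~b -> (~((~b \/ b) -> a) -> ~a)) \/ (a \/ b)): Gödel ¬ of 1 = 0 (operand ≠ 0)

0.00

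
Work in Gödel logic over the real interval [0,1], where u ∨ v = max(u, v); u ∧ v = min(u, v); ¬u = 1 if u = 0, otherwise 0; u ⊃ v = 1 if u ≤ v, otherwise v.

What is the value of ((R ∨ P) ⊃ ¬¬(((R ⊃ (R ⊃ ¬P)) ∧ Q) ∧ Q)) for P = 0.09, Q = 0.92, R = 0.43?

(R ∨ P) = max(0.43, 0.09) = 0.43
¬P: Gödel ¬ of 0.09 = 0 (operand ≠ 0)
(R ⊃ ¬P): 0.43 > 0, so result = 0
(R ⊃ (R ⊃ ¬P)): 0.43 > 0, so result = 0
((R ⊃ (R ⊃ ¬P)) ∧ Q) = min(0, 0.92) = 0
(((R ⊃ (R ⊃ ¬P)) ∧ Q) ∧ Q) = min(0, 0.92) = 0
¬(((R ⊃ (R ⊃ ¬P)) ∧ Q) ∧ Q): Gödel ¬ of 0 = 1 (operand is 0)
¬¬(((R ⊃ (R ⊃ ¬P)) ∧ Q) ∧ Q): Gödel ¬ of 1 = 0 (operand ≠ 0)
((R ∨ P) ⊃ ¬¬(((R ⊃ (R ⊃ ¬P)) ∧ Q) ∧ Q)): 0.43 > 0, so result = 0

0.00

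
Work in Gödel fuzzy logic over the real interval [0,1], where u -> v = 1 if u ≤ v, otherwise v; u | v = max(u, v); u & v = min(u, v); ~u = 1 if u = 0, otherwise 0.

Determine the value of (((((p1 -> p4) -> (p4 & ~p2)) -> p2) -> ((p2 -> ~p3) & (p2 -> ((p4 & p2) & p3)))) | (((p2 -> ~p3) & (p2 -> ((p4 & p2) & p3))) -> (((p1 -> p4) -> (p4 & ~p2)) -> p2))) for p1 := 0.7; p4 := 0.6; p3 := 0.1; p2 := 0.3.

1.00

(p1 -> p4): 0.7 > 0.6, so result = 0.6
~p2: Gödel ¬ of 0.3 = 0 (operand ≠ 0)
(p4 & ~p2) = min(0.6, 0) = 0
((p1 -> p4) -> (p4 & ~p2)): 0.6 > 0, so result = 0
(((p1 -> p4) -> (p4 & ~p2)) -> p2): 0 ≤ 0.3, so result = 1
~p3: Gödel ¬ of 0.1 = 0 (operand ≠ 0)
(p2 -> ~p3): 0.3 > 0, so result = 0
(p4 & p2) = min(0.6, 0.3) = 0.3
((p4 & p2) & p3) = min(0.3, 0.1) = 0.1
(p2 -> ((p4 & p2) & p3)): 0.3 > 0.1, so result = 0.1
((p2 -> ~p3) & (p2 -> ((p4 & p2) & p3))) = min(0, 0.1) = 0
((((p1 -> p4) -> (p4 & ~p2)) -> p2) -> ((p2 -> ~p3) & (p2 -> ((p4 & p2) & p3)))): 1 > 0, so result = 0
~p3: Gödel ¬ of 0.1 = 0 (operand ≠ 0)
(p2 -> ~p3): 0.3 > 0, so result = 0
(p4 & p2) = min(0.6, 0.3) = 0.3
((p4 & p2) & p3) = min(0.3, 0.1) = 0.1
(p2 -> ((p4 & p2) & p3)): 0.3 > 0.1, so result = 0.1
((p2 -> ~p3) & (p2 -> ((p4 & p2) & p3))) = min(0, 0.1) = 0
(p1 -> p4): 0.7 > 0.6, so result = 0.6
~p2: Gödel ¬ of 0.3 = 0 (operand ≠ 0)
(p4 & ~p2) = min(0.6, 0) = 0
((p1 -> p4) -> (p4 & ~p2)): 0.6 > 0, so result = 0
(((p1 -> p4) -> (p4 & ~p2)) -> p2): 0 ≤ 0.3, so result = 1
(((p2 -> ~p3) & (p2 -> ((p4 & p2) & p3))) -> (((p1 -> p4) -> (p4 & ~p2)) -> p2)): 0 ≤ 1, so result = 1
(((((p1 -> p4) -> (p4 & ~p2)) -> p2) -> ((p2 -> ~p3) & (p2 -> ((p4 & p2) & p3)))) | (((p2 -> ~p3) & (p2 -> ((p4 & p2) & p3))) -> (((p1 -> p4) -> (p4 & ~p2)) -> p2))) = max(0, 1) = 1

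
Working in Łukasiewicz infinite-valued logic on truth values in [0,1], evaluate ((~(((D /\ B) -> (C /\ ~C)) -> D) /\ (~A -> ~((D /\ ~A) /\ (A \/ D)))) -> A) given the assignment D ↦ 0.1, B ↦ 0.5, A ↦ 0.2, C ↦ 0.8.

0.30

(D /\ B) = min(0.1, 0.5) = 0.1
~C: Łukasiewicz ¬ gives 1 − 0.8 = 0.2
(C /\ ~C) = min(0.8, 0.2) = 0.2
((D /\ B) -> (C /\ ~C)): min(1, 1 − 0.1 + 0.2) = 1
(((D /\ B) -> (C /\ ~C)) -> D): min(1, 1 − 1 + 0.1) = 0.1
~(((D /\ B) -> (C /\ ~C)) -> D): Łukasiewicz ¬ gives 1 − 0.1 = 0.9
~A: Łukasiewicz ¬ gives 1 − 0.2 = 0.8
~A: Łukasiewicz ¬ gives 1 − 0.2 = 0.8
(D /\ ~A) = min(0.1, 0.8) = 0.1
(A \/ D) = max(0.2, 0.1) = 0.2
((D /\ ~A) /\ (A \/ D)) = min(0.1, 0.2) = 0.1
~((D /\ ~A) /\ (A \/ D)): Łukasiewicz ¬ gives 1 − 0.1 = 0.9
(~A -> ~((D /\ ~A) /\ (A \/ D))): min(1, 1 − 0.8 + 0.9) = 1
(~(((D /\ B) -> (C /\ ~C)) -> D) /\ (~A -> ~((D /\ ~A) /\ (A \/ D)))) = min(0.9, 1) = 0.9
((~(((D /\ B) -> (C /\ ~C)) -> D) /\ (~A -> ~((D /\ ~A) /\ (A \/ D)))) -> A): min(1, 1 − 0.9 + 0.2) = 0.3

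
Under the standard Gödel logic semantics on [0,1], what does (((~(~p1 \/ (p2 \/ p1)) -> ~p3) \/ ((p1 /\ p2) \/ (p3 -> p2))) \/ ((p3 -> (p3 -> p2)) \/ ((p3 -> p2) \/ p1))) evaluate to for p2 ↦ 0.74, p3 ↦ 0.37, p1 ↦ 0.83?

~p1: Gödel ¬ of 0.83 = 0 (operand ≠ 0)
(p2 \/ p1) = max(0.74, 0.83) = 0.83
(~p1 \/ (p2 \/ p1)) = max(0, 0.83) = 0.83
~(~p1 \/ (p2 \/ p1)): Gödel ¬ of 0.83 = 0 (operand ≠ 0)
~p3: Gödel ¬ of 0.37 = 0 (operand ≠ 0)
(~(~p1 \/ (p2 \/ p1)) -> ~p3): 0 ≤ 0, so result = 1
(p1 /\ p2) = min(0.83, 0.74) = 0.74
(p3 -> p2): 0.37 ≤ 0.74, so result = 1
((p1 /\ p2) \/ (p3 -> p2)) = max(0.74, 1) = 1
((~(~p1 \/ (p2 \/ p1)) -> ~p3) \/ ((p1 /\ p2) \/ (p3 -> p2))) = max(1, 1) = 1
(p3 -> p2): 0.37 ≤ 0.74, so result = 1
(p3 -> (p3 -> p2)): 0.37 ≤ 1, so result = 1
(p3 -> p2): 0.37 ≤ 0.74, so result = 1
((p3 -> p2) \/ p1) = max(1, 0.83) = 1
((p3 -> (p3 -> p2)) \/ ((p3 -> p2) \/ p1)) = max(1, 1) = 1
(((~(~p1 \/ (p2 \/ p1)) -> ~p3) \/ ((p1 /\ p2) \/ (p3 -> p2))) \/ ((p3 -> (p3 -> p2)) \/ ((p3 -> p2) \/ p1))) = max(1, 1) = 1

1.00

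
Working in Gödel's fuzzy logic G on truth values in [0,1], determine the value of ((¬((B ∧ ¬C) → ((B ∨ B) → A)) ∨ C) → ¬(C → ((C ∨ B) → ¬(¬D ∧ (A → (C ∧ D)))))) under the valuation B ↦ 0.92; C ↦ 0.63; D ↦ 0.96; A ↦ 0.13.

¬C: Gödel ¬ of 0.63 = 0 (operand ≠ 0)
(B ∧ ¬C) = min(0.92, 0) = 0
(B ∨ B) = max(0.92, 0.92) = 0.92
((B ∨ B) → A): 0.92 > 0.13, so result = 0.13
((B ∧ ¬C) → ((B ∨ B) → A)): 0 ≤ 0.13, so result = 1
¬((B ∧ ¬C) → ((B ∨ B) → A)): Gödel ¬ of 1 = 0 (operand ≠ 0)
(¬((B ∧ ¬C) → ((B ∨ B) → A)) ∨ C) = max(0, 0.63) = 0.63
(C ∨ B) = max(0.63, 0.92) = 0.92
¬D: Gödel ¬ of 0.96 = 0 (operand ≠ 0)
(C ∧ D) = min(0.63, 0.96) = 0.63
(A → (C ∧ D)): 0.13 ≤ 0.63, so result = 1
(¬D ∧ (A → (C ∧ D))) = min(0, 1) = 0
¬(¬D ∧ (A → (C ∧ D))): Gödel ¬ of 0 = 1 (operand is 0)
((C ∨ B) → ¬(¬D ∧ (A → (C ∧ D)))): 0.92 ≤ 1, so result = 1
(C → ((C ∨ B) → ¬(¬D ∧ (A → (C ∧ D))))): 0.63 ≤ 1, so result = 1
¬(C → ((C ∨ B) → ¬(¬D ∧ (A → (C ∧ D))))): Gödel ¬ of 1 = 0 (operand ≠ 0)
((¬((B ∧ ¬C) → ((B ∨ B) → A)) ∨ C) → ¬(C → ((C ∨ B) → ¬(¬D ∧ (A → (C ∧ D)))))): 0.63 > 0, so result = 0

0.00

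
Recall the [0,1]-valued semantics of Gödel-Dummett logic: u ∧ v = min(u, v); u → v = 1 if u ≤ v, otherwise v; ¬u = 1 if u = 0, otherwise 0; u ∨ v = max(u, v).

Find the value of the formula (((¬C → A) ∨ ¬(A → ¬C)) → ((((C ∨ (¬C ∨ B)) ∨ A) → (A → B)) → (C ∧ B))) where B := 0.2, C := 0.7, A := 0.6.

¬C: Gödel ¬ of 0.7 = 0 (operand ≠ 0)
(¬C → A): 0 ≤ 0.6, so result = 1
¬C: Gödel ¬ of 0.7 = 0 (operand ≠ 0)
(A → ¬C): 0.6 > 0, so result = 0
¬(A → ¬C): Gödel ¬ of 0 = 1 (operand is 0)
((¬C → A) ∨ ¬(A → ¬C)) = max(1, 1) = 1
¬C: Gödel ¬ of 0.7 = 0 (operand ≠ 0)
(¬C ∨ B) = max(0, 0.2) = 0.2
(C ∨ (¬C ∨ B)) = max(0.7, 0.2) = 0.7
((C ∨ (¬C ∨ B)) ∨ A) = max(0.7, 0.6) = 0.7
(A → B): 0.6 > 0.2, so result = 0.2
(((C ∨ (¬C ∨ B)) ∨ A) → (A → B)): 0.7 > 0.2, so result = 0.2
(C ∧ B) = min(0.7, 0.2) = 0.2
((((C ∨ (¬C ∨ B)) ∨ A) → (A → B)) → (C ∧ B)): 0.2 ≤ 0.2, so result = 1
(((¬C → A) ∨ ¬(A → ¬C)) → ((((C ∨ (¬C ∨ B)) ∨ A) → (A → B)) → (C ∧ B))): 1 ≤ 1, so result = 1

1.00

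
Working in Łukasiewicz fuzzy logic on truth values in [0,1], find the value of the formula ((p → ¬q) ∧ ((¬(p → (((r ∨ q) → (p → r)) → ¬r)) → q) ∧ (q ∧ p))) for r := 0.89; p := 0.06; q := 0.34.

0.06

¬q: Łukasiewicz ¬ gives 1 − 0.34 = 0.66
(p → ¬q): min(1, 1 − 0.06 + 0.66) = 1
(r ∨ q) = max(0.89, 0.34) = 0.89
(p → r): min(1, 1 − 0.06 + 0.89) = 1
((r ∨ q) → (p → r)): min(1, 1 − 0.89 + 1) = 1
¬r: Łukasiewicz ¬ gives 1 − 0.89 = 0.11
(((r ∨ q) → (p → r)) → ¬r): min(1, 1 − 1 + 0.11) = 0.11
(p → (((r ∨ q) → (p → r)) → ¬r)): min(1, 1 − 0.06 + 0.11) = 1
¬(p → (((r ∨ q) → (p → r)) → ¬r)): Łukasiewicz ¬ gives 1 − 1 = 0
(¬(p → (((r ∨ q) → (p → r)) → ¬r)) → q): min(1, 1 − 0 + 0.34) = 1
(q ∧ p) = min(0.34, 0.06) = 0.06
((¬(p → (((r ∨ q) → (p → r)) → ¬r)) → q) ∧ (q ∧ p)) = min(1, 0.06) = 0.06
((p → ¬q) ∧ ((¬(p → (((r ∨ q) → (p → r)) → ¬r)) → q) ∧ (q ∧ p))) = min(1, 0.06) = 0.06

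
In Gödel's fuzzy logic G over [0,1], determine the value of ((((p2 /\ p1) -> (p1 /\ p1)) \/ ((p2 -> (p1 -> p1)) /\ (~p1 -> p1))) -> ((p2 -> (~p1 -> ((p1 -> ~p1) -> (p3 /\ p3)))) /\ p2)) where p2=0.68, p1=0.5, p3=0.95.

0.68

(p2 /\ p1) = min(0.68, 0.5) = 0.5
(p1 /\ p1) = min(0.5, 0.5) = 0.5
((p2 /\ p1) -> (p1 /\ p1)): 0.5 ≤ 0.5, so result = 1
(p1 -> p1): 0.5 ≤ 0.5, so result = 1
(p2 -> (p1 -> p1)): 0.68 ≤ 1, so result = 1
~p1: Gödel ¬ of 0.5 = 0 (operand ≠ 0)
(~p1 -> p1): 0 ≤ 0.5, so result = 1
((p2 -> (p1 -> p1)) /\ (~p1 -> p1)) = min(1, 1) = 1
(((p2 /\ p1) -> (p1 /\ p1)) \/ ((p2 -> (p1 -> p1)) /\ (~p1 -> p1))) = max(1, 1) = 1
~p1: Gödel ¬ of 0.5 = 0 (operand ≠ 0)
~p1: Gödel ¬ of 0.5 = 0 (operand ≠ 0)
(p1 -> ~p1): 0.5 > 0, so result = 0
(p3 /\ p3) = min(0.95, 0.95) = 0.95
((p1 -> ~p1) -> (p3 /\ p3)): 0 ≤ 0.95, so result = 1
(~p1 -> ((p1 -> ~p1) -> (p3 /\ p3))): 0 ≤ 1, so result = 1
(p2 -> (~p1 -> ((p1 -> ~p1) -> (p3 /\ p3)))): 0.68 ≤ 1, so result = 1
((p2 -> (~p1 -> ((p1 -> ~p1) -> (p3 /\ p3)))) /\ p2) = min(1, 0.68) = 0.68
((((p2 /\ p1) -> (p1 /\ p1)) \/ ((p2 -> (p1 -> p1)) /\ (~p1 -> p1))) -> ((p2 -> (~p1 -> ((p1 -> ~p1) -> (p3 /\ p3)))) /\ p2)): 1 > 0.68, so result = 0.68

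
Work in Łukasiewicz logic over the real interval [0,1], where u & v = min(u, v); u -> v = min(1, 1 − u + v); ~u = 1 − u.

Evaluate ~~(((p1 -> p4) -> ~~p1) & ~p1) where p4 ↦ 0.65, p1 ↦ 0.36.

(p1 -> p4): min(1, 1 − 0.36 + 0.65) = 1
~p1: Łukasiewicz ¬ gives 1 − 0.36 = 0.64
~~p1: Łukasiewicz ¬ gives 1 − 0.64 = 0.36
((p1 -> p4) -> ~~p1): min(1, 1 − 1 + 0.36) = 0.36
~p1: Łukasiewicz ¬ gives 1 − 0.36 = 0.64
(((p1 -> p4) -> ~~p1) & ~p1) = min(0.36, 0.64) = 0.36
~(((p1 -> p4) -> ~~p1) & ~p1): Łukasiewicz ¬ gives 1 − 0.36 = 0.64
~~(((p1 -> p4) -> ~~p1) & ~p1): Łukasiewicz ¬ gives 1 − 0.64 = 0.36

0.36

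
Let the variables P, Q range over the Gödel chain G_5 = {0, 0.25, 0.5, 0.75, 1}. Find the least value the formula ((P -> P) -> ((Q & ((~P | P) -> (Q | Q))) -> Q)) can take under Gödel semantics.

Every assignment gives 1. For instance at P = 0, Q = 0:
  (P -> P): 0 ≤ 0, so result = 1
  ~P: Gödel ¬ of 0 = 1 (operand is 0)
  (~P | P) = max(1, 0) = 1
  (Q | Q) = max(0, 0) = 0
  ((~P | P) -> (Q | Q)): 1 > 0, so result = 0
  (Q & ((~P | P) -> (Q | Q))) = min(0, 0) = 0
  ((Q & ((~P | P) -> (Q | Q))) -> Q): 0 ≤ 0, so result = 1
  ((P -> P) -> ((Q & ((~P | P) -> (Q | Q))) -> Q)): 1 ≤ 1, so result = 1
All 25 assignments give value 1 — the formula is a G_5-tautology.

1.00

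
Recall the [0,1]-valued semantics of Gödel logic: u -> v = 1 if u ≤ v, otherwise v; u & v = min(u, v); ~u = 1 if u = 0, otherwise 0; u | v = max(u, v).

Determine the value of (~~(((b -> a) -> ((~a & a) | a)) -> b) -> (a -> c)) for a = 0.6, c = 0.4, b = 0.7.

(b -> a): 0.7 > 0.6, so result = 0.6
~a: Gödel ¬ of 0.6 = 0 (operand ≠ 0)
(~a & a) = min(0, 0.6) = 0
((~a & a) | a) = max(0, 0.6) = 0.6
((b -> a) -> ((~a & a) | a)): 0.6 ≤ 0.6, so result = 1
(((b -> a) -> ((~a & a) | a)) -> b): 1 > 0.7, so result = 0.7
~(((b -> a) -> ((~a & a) | a)) -> b): Gödel ¬ of 0.7 = 0 (operand ≠ 0)
~~(((b -> a) -> ((~a & a) | a)) -> b): Gödel ¬ of 0 = 1 (operand is 0)
(a -> c): 0.6 > 0.4, so result = 0.4
(~~(((b -> a) -> ((~a & a) | a)) -> b) -> (a -> c)): 1 > 0.4, so result = 0.4

0.40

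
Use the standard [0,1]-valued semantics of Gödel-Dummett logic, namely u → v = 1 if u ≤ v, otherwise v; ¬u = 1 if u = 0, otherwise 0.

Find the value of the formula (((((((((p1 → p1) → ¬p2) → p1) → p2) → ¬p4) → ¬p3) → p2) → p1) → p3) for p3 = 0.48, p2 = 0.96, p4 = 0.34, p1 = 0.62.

(p1 → p1): 0.62 ≤ 0.62, so result = 1
¬p2: Gödel ¬ of 0.96 = 0 (operand ≠ 0)
((p1 → p1) → ¬p2): 1 > 0, so result = 0
(((p1 → p1) → ¬p2) → p1): 0 ≤ 0.62, so result = 1
((((p1 → p1) → ¬p2) → p1) → p2): 1 > 0.96, so result = 0.96
¬p4: Gödel ¬ of 0.34 = 0 (operand ≠ 0)
(((((p1 → p1) → ¬p2) → p1) → p2) → ¬p4): 0.96 > 0, so result = 0
¬p3: Gödel ¬ of 0.48 = 0 (operand ≠ 0)
((((((p1 → p1) → ¬p2) → p1) → p2) → ¬p4) → ¬p3): 0 ≤ 0, so result = 1
(((((((p1 → p1) → ¬p2) → p1) → p2) → ¬p4) → ¬p3) → p2): 1 > 0.96, so result = 0.96
((((((((p1 → p1) → ¬p2) → p1) → p2) → ¬p4) → ¬p3) → p2) → p1): 0.96 > 0.62, so result = 0.62
(((((((((p1 → p1) → ¬p2) → p1) → p2) → ¬p4) → ¬p3) → p2) → p1) → p3): 0.62 > 0.48, so result = 0.48

0.48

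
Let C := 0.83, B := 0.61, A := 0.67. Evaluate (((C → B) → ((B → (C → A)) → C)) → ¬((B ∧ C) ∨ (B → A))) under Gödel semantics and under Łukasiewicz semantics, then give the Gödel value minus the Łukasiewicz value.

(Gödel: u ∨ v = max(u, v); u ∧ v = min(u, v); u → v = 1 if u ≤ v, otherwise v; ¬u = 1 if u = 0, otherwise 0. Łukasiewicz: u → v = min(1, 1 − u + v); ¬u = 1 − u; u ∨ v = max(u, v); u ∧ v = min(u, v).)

0.00

Gödel evaluation:
  (C → B): 0.83 > 0.61, so result = 0.61
  (C → A): 0.83 > 0.67, so result = 0.67
  (B → (C → A)): 0.61 ≤ 0.67, so result = 1
  ((B → (C → A)) → C): 1 > 0.83, so result = 0.83
  ((C → B) → ((B → (C → A)) → C)): 0.61 ≤ 0.83, so result = 1
  (B ∧ C) = min(0.61, 0.83) = 0.61
  (B → A): 0.61 ≤ 0.67, so result = 1
  ((B ∧ C) ∨ (B → A)) = max(0.61, 1) = 1
  ¬((B ∧ C) ∨ (B → A)): Gödel ¬ of 1 = 0 (operand ≠ 0)
  (((C → B) → ((B → (C → A)) → C)) → ¬((B ∧ C) ∨ (B → A))): 1 > 0, so result = 0
  Gödel value = 0
Łukasiewicz evaluation:
  (C → B): min(1, 1 − 0.83 + 0.61) = 0.78
  (C → A): min(1, 1 − 0.83 + 0.67) = 0.84
  (B → (C → A)): min(1, 1 − 0.61 + 0.84) = 1
  ((B → (C → A)) → C): min(1, 1 − 1 + 0.83) = 0.83
  ((C → B) → ((B → (C → A)) → C)): min(1, 1 − 0.78 + 0.83) = 1
  (B ∧ C) = min(0.61, 0.83) = 0.61
  (B → A): min(1, 1 − 0.61 + 0.67) = 1
  ((B ∧ C) ∨ (B → A)) = max(0.61, 1) = 1
  ¬((B ∧ C) ∨ (B → A)): Łukasiewicz ¬ gives 1 − 1 = 0
  (((C → B) → ((B → (C → A)) → C)) → ¬((B ∧ C) ∨ (B → A))): min(1, 1 − 1 + 0) = 0
  Łukasiewicz value = 0
Difference: 0 − 0 = 0.00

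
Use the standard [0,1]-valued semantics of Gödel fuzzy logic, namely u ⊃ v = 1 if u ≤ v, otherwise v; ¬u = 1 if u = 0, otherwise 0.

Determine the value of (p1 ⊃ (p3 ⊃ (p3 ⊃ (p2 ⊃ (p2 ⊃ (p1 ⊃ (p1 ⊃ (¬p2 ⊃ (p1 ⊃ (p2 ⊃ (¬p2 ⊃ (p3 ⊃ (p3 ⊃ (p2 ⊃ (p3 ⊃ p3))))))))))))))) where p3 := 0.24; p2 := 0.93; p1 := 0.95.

¬p2: Gödel ¬ of 0.93 = 0 (operand ≠ 0)
¬p2: Gödel ¬ of 0.93 = 0 (operand ≠ 0)
(p3 ⊃ p3): 0.24 ≤ 0.24, so result = 1
(p2 ⊃ (p3 ⊃ p3)): 0.93 ≤ 1, so result = 1
(p3 ⊃ (p2 ⊃ (p3 ⊃ p3))): 0.24 ≤ 1, so result = 1
(p3 ⊃ (p3 ⊃ (p2 ⊃ (p3 ⊃ p3)))): 0.24 ≤ 1, so result = 1
(¬p2 ⊃ (p3 ⊃ (p3 ⊃ (p2 ⊃ (p3 ⊃ p3))))): 0 ≤ 1, so result = 1
(p2 ⊃ (¬p2 ⊃ (p3 ⊃ (p3 ⊃ (p2 ⊃ (p3 ⊃ p3)))))): 0.93 ≤ 1, so result = 1
(p1 ⊃ (p2 ⊃ (¬p2 ⊃ (p3 ⊃ (p3 ⊃ (p2 ⊃ (p3 ⊃ p3))))))): 0.95 ≤ 1, so result = 1
(¬p2 ⊃ (p1 ⊃ (p2 ⊃ (¬p2 ⊃ (p3 ⊃ (p3 ⊃ (p2 ⊃ (p3 ⊃ p3)))))))): 0 ≤ 1, so result = 1
(p1 ⊃ (¬p2 ⊃ (p1 ⊃ (p2 ⊃ (¬p2 ⊃ (p3 ⊃ (p3 ⊃ (p2 ⊃ (p3 ⊃ p3))))))))): 0.95 ≤ 1, so result = 1
(p1 ⊃ (p1 ⊃ (¬p2 ⊃ (p1 ⊃ (p2 ⊃ (¬p2 ⊃ (p3 ⊃ (p3 ⊃ (p2 ⊃ (p3 ⊃ p3)))))))))): 0.95 ≤ 1, so result = 1
(p2 ⊃ (p1 ⊃ (p1 ⊃ (¬p2 ⊃ (p1 ⊃ (p2 ⊃ (¬p2 ⊃ (p3 ⊃ (p3 ⊃ (p2 ⊃ (p3 ⊃ p3))))))))))): 0.93 ≤ 1, so result = 1
(p2 ⊃ (p2 ⊃ (p1 ⊃ (p1 ⊃ (¬p2 ⊃ (p1 ⊃ (p2 ⊃ (¬p2 ⊃ (p3 ⊃ (p3 ⊃ (p2 ⊃ (p3 ⊃ p3)))))))))))): 0.93 ≤ 1, so result = 1
(p3 ⊃ (p2 ⊃ (p2 ⊃ (p1 ⊃ (p1 ⊃ (¬p2 ⊃ (p1 ⊃ (p2 ⊃ (¬p2 ⊃ (p3 ⊃ (p3 ⊃ (p2 ⊃ (p3 ⊃ p3))))))))))))): 0.24 ≤ 1, so result = 1
(p3 ⊃ (p3 ⊃ (p2 ⊃ (p2 ⊃ (p1 ⊃ (p1 ⊃ (¬p2 ⊃ (p1 ⊃ (p2 ⊃ (¬p2 ⊃ (p3 ⊃ (p3 ⊃ (p2 ⊃ (p3 ⊃ p3)))))))))))))): 0.24 ≤ 1, so result = 1
(p1 ⊃ (p3 ⊃ (p3 ⊃ (p2 ⊃ (p2 ⊃ (p1 ⊃ (p1 ⊃ (¬p2 ⊃ (p1 ⊃ (p2 ⊃ (¬p2 ⊃ (p3 ⊃ (p3 ⊃ (p2 ⊃ (p3 ⊃ p3))))))))))))))): 0.95 ≤ 1, so result = 1

1.00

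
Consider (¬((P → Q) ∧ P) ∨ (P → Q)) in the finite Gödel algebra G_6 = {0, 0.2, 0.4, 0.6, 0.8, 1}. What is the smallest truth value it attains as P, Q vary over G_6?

0.20

The minimum is attained at P = 0.4, Q = 0.2:
  (P → Q): 0.4 > 0.2, so result = 0.2
  ((P → Q) ∧ P) = min(0.2, 0.4) = 0.2
  ¬((P → Q) ∧ P): Gödel ¬ of 0.2 = 0 (operand ≠ 0)
  (P → Q): 0.4 > 0.2, so result = 0.2
  (¬((P → Q) ∧ P) ∨ (P → Q)) = max(0, 0.2) = 0.2
Checking all 36 assignments confirms none give a value below 0.20.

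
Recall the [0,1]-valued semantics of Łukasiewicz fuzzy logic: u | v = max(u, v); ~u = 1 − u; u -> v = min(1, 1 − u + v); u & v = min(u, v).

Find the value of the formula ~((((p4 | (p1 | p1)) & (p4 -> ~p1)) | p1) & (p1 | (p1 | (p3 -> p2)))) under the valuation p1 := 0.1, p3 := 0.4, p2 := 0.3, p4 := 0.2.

(p1 | p1) = max(0.1, 0.1) = 0.1
(p4 | (p1 | p1)) = max(0.2, 0.1) = 0.2
~p1: Łukasiewicz ¬ gives 1 − 0.1 = 0.9
(p4 -> ~p1): min(1, 1 − 0.2 + 0.9) = 1
((p4 | (p1 | p1)) & (p4 -> ~p1)) = min(0.2, 1) = 0.2
(((p4 | (p1 | p1)) & (p4 -> ~p1)) | p1) = max(0.2, 0.1) = 0.2
(p3 -> p2): min(1, 1 − 0.4 + 0.3) = 0.9
(p1 | (p3 -> p2)) = max(0.1, 0.9) = 0.9
(p1 | (p1 | (p3 -> p2))) = max(0.1, 0.9) = 0.9
((((p4 | (p1 | p1)) & (p4 -> ~p1)) | p1) & (p1 | (p1 | (p3 -> p2)))) = min(0.2, 0.9) = 0.2
~((((p4 | (p1 | p1)) & (p4 -> ~p1)) | p1) & (p1 | (p1 | (p3 -> p2)))): Łukasiewicz ¬ gives 1 − 0.2 = 0.8

0.80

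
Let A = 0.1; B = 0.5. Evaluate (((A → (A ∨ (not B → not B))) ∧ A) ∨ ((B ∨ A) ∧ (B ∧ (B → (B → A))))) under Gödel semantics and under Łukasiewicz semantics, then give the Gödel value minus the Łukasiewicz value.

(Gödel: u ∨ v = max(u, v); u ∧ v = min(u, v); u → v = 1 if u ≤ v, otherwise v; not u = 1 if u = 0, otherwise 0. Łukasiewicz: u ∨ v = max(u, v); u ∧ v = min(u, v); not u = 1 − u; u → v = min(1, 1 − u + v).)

-0.40

Gödel evaluation:
  not B: Gödel ¬ of 0.5 = 0 (operand ≠ 0)
  not B: Gödel ¬ of 0.5 = 0 (operand ≠ 0)
  (not B → not B): 0 ≤ 0, so result = 1
  (A ∨ (not B → not B)) = max(0.1, 1) = 1
  (A → (A ∨ (not B → not B))): 0.1 ≤ 1, so result = 1
  ((A → (A ∨ (not B → not B))) ∧ A) = min(1, 0.1) = 0.1
  (B ∨ A) = max(0.5, 0.1) = 0.5
  (B → A): 0.5 > 0.1, so result = 0.1
  (B → (B → A)): 0.5 > 0.1, so result = 0.1
  (B ∧ (B → (B → A))) = min(0.5, 0.1) = 0.1
  ((B ∨ A) ∧ (B ∧ (B → (B → A)))) = min(0.5, 0.1) = 0.1
  (((A → (A ∨ (not B → not B))) ∧ A) ∨ ((B ∨ A) ∧ (B ∧ (B → (B → A))))) = max(0.1, 0.1) = 0.1
  Gödel value = 0.1
Łukasiewicz evaluation:
  not B: Łukasiewicz ¬ gives 1 − 0.5 = 0.5
  not B: Łukasiewicz ¬ gives 1 − 0.5 = 0.5
  (not B → not B): min(1, 1 − 0.5 + 0.5) = 1
  (A ∨ (not B → not B)) = max(0.1, 1) = 1
  (A → (A ∨ (not B → not B))): min(1, 1 − 0.1 + 1) = 1
  ((A → (A ∨ (not B → not B))) ∧ A) = min(1, 0.1) = 0.1
  (B ∨ A) = max(0.5, 0.1) = 0.5
  (B → A): min(1, 1 − 0.5 + 0.1) = 0.6
  (B → (B → A)): min(1, 1 − 0.5 + 0.6) = 1
  (B ∧ (B → (B → A))) = min(0.5, 1) = 0.5
  ((B ∨ A) ∧ (B ∧ (B → (B → A)))) = min(0.5, 0.5) = 0.5
  (((A → (A ∨ (not B → not B))) ∧ A) ∨ ((B ∨ A) ∧ (B ∧ (B → (B → A))))) = max(0.1, 0.5) = 0.5
  Łukasiewicz value = 0.5
Difference: 0.1 − 0.5 = -0.40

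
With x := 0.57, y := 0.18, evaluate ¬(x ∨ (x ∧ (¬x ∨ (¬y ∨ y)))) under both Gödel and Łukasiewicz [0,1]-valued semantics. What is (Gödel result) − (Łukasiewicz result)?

Gödel evaluation:
  ¬x: Gödel ¬ of 0.57 = 0 (operand ≠ 0)
  ¬y: Gödel ¬ of 0.18 = 0 (operand ≠ 0)
  (¬y ∨ y) = max(0, 0.18) = 0.18
  (¬x ∨ (¬y ∨ y)) = max(0, 0.18) = 0.18
  (x ∧ (¬x ∨ (¬y ∨ y))) = min(0.57, 0.18) = 0.18
  (x ∨ (x ∧ (¬x ∨ (¬y ∨ y)))) = max(0.57, 0.18) = 0.57
  ¬(x ∨ (x ∧ (¬x ∨ (¬y ∨ y)))): Gödel ¬ of 0.57 = 0 (operand ≠ 0)
  Gödel value = 0
Łukasiewicz evaluation:
  ¬x: Łukasiewicz ¬ gives 1 − 0.57 = 0.43
  ¬y: Łukasiewicz ¬ gives 1 − 0.18 = 0.82
  (¬y ∨ y) = max(0.82, 0.18) = 0.82
  (¬x ∨ (¬y ∨ y)) = max(0.43, 0.82) = 0.82
  (x ∧ (¬x ∨ (¬y ∨ y))) = min(0.57, 0.82) = 0.57
  (x ∨ (x ∧ (¬x ∨ (¬y ∨ y)))) = max(0.57, 0.57) = 0.57
  ¬(x ∨ (x ∧ (¬x ∨ (¬y ∨ y)))): Łukasiewicz ¬ gives 1 − 0.57 = 0.43
  Łukasiewicz value = 0.43
Difference: 0 − 0.43 = -0.43

-0.43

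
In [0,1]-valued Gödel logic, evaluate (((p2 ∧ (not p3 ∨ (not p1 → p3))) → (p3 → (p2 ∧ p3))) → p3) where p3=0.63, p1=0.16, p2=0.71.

0.63

not p3: Gödel ¬ of 0.63 = 0 (operand ≠ 0)
not p1: Gödel ¬ of 0.16 = 0 (operand ≠ 0)
(not p1 → p3): 0 ≤ 0.63, so result = 1
(not p3 ∨ (not p1 → p3)) = max(0, 1) = 1
(p2 ∧ (not p3 ∨ (not p1 → p3))) = min(0.71, 1) = 0.71
(p2 ∧ p3) = min(0.71, 0.63) = 0.63
(p3 → (p2 ∧ p3)): 0.63 ≤ 0.63, so result = 1
((p2 ∧ (not p3 ∨ (not p1 → p3))) → (p3 → (p2 ∧ p3))): 0.71 ≤ 1, so result = 1
(((p2 ∧ (not p3 ∨ (not p1 → p3))) → (p3 → (p2 ∧ p3))) → p3): 1 > 0.63, so result = 0.63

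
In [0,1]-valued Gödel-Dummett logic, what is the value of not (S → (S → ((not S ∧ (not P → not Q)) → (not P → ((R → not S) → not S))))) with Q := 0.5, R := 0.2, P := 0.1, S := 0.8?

0.00

not S: Gödel ¬ of 0.8 = 0 (operand ≠ 0)
not P: Gödel ¬ of 0.1 = 0 (operand ≠ 0)
not Q: Gödel ¬ of 0.5 = 0 (operand ≠ 0)
(not P → not Q): 0 ≤ 0, so result = 1
(not S ∧ (not P → not Q)) = min(0, 1) = 0
not P: Gödel ¬ of 0.1 = 0 (operand ≠ 0)
not S: Gödel ¬ of 0.8 = 0 (operand ≠ 0)
(R → not S): 0.2 > 0, so result = 0
not S: Gödel ¬ of 0.8 = 0 (operand ≠ 0)
((R → not S) → not S): 0 ≤ 0, so result = 1
(not P → ((R → not S) → not S)): 0 ≤ 1, so result = 1
((not S ∧ (not P → not Q)) → (not P → ((R → not S) → not S))): 0 ≤ 1, so result = 1
(S → ((not S ∧ (not P → not Q)) → (not P → ((R → not S) → not S)))): 0.8 ≤ 1, so result = 1
(S → (S → ((not S ∧ (not P → not Q)) → (not P → ((R → not S) → not S))))): 0.8 ≤ 1, so result = 1
not (S → (S → ((not S ∧ (not P → not Q)) → (not P → ((R → not S) → not S))))): Gödel ¬ of 1 = 0 (operand ≠ 0)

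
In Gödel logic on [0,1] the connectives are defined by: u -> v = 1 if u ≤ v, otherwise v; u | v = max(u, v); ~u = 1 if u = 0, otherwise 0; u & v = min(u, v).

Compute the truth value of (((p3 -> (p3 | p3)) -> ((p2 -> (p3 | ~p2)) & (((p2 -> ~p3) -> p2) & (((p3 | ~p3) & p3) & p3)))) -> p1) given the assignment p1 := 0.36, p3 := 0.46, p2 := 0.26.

(p3 | p3) = max(0.46, 0.46) = 0.46
(p3 -> (p3 | p3)): 0.46 ≤ 0.46, so result = 1
~p2: Gödel ¬ of 0.26 = 0 (operand ≠ 0)
(p3 | ~p2) = max(0.46, 0) = 0.46
(p2 -> (p3 | ~p2)): 0.26 ≤ 0.46, so result = 1
~p3: Gödel ¬ of 0.46 = 0 (operand ≠ 0)
(p2 -> ~p3): 0.26 > 0, so result = 0
((p2 -> ~p3) -> p2): 0 ≤ 0.26, so result = 1
~p3: Gödel ¬ of 0.46 = 0 (operand ≠ 0)
(p3 | ~p3) = max(0.46, 0) = 0.46
((p3 | ~p3) & p3) = min(0.46, 0.46) = 0.46
(((p3 | ~p3) & p3) & p3) = min(0.46, 0.46) = 0.46
(((p2 -> ~p3) -> p2) & (((p3 | ~p3) & p3) & p3)) = min(1, 0.46) = 0.46
((p2 -> (p3 | ~p2)) & (((p2 -> ~p3) -> p2) & (((p3 | ~p3) & p3) & p3))) = min(1, 0.46) = 0.46
((p3 -> (p3 | p3)) -> ((p2 -> (p3 | ~p2)) & (((p2 -> ~p3) -> p2) & (((p3 | ~p3) & p3) & p3)))): 1 > 0.46, so result = 0.46
(((p3 -> (p3 | p3)) -> ((p2 -> (p3 | ~p2)) & (((p2 -> ~p3) -> p2) & (((p3 | ~p3) & p3) & p3)))) -> p1): 0.46 > 0.36, so result = 0.36

0.36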